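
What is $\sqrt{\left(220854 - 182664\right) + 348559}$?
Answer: $\sqrt{386749} \approx 621.89$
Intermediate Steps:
$\sqrt{\left(220854 - 182664\right) + 348559} = \sqrt{38190 + 348559} = \sqrt{386749}$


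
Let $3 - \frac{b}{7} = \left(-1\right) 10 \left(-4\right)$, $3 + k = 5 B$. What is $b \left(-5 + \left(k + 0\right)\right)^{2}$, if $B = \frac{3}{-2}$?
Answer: $- \frac{248899}{4} \approx -62225.0$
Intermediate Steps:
$B = - \frac{3}{2}$ ($B = 3 \left(- \frac{1}{2}\right) = - \frac{3}{2} \approx -1.5$)
$k = - \frac{21}{2}$ ($k = -3 + 5 \left(- \frac{3}{2}\right) = -3 - \frac{15}{2} = - \frac{21}{2} \approx -10.5$)
$b = -259$ ($b = 21 - 7 \left(-1\right) 10 \left(-4\right) = 21 - 7 \left(\left(-10\right) \left(-4\right)\right) = 21 - 280 = -259$)
$b \left(-5 + \left(k + 0\right)\right)^{2} = - 259 \left(-5 + \left(- \frac{21}{2} + 0\right)\right)^{2} = - 259 \left(-5 - \frac{21}{2}\right)^{2} = - 259 \left(- \frac{31}{2}\right)^{2} = \left(-259\right) \frac{961}{4} = - \frac{248899}{4}$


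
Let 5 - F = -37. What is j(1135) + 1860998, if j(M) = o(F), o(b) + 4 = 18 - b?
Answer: 1860970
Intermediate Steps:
F = 42 (F = 5 - 1*(-37) = 5 + 37 = 42)
o(b) = 14 - b (o(b) = -4 + (18 - b) = 14 - b)
j(M) = -28 (j(M) = 14 - 1*42 = 14 - 42 = -28)
j(1135) + 1860998 = -28 + 1860998 = 1860970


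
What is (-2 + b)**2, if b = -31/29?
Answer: 7921/841 ≈ 9.4185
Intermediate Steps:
b = -31/29 (b = -31*1/29 = -31/29 ≈ -1.0690)
(-2 + b)**2 = (-2 - 31/29)**2 = (-89/29)**2 = 7921/841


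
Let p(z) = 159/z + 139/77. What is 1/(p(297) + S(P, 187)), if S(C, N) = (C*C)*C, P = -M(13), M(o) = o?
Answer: -693/1520899 ≈ -0.00045565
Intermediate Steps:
p(z) = 139/77 + 159/z (p(z) = 159/z + 139*(1/77) = 159/z + 139/77 = 139/77 + 159/z)
P = -13 (P = -1*13 = -13)
S(C, N) = C³ (S(C, N) = C²*C = C³)
1/(p(297) + S(P, 187)) = 1/((139/77 + 159/297) + (-13)³) = 1/((139/77 + 159*(1/297)) - 2197) = 1/((139/77 + 53/99) - 2197) = 1/(1622/693 - 2197) = 1/(-1520899/693) = -693/1520899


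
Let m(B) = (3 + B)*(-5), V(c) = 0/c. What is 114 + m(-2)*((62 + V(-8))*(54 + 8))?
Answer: -19106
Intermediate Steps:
V(c) = 0
m(B) = -15 - 5*B
114 + m(-2)*((62 + V(-8))*(54 + 8)) = 114 + (-15 - 5*(-2))*((62 + 0)*(54 + 8)) = 114 + (-15 + 10)*(62*62) = 114 - 5*3844 = 114 - 19220 = -19106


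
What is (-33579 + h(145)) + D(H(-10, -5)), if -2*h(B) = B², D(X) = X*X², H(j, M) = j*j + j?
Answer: 1369817/2 ≈ 6.8491e+5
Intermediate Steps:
H(j, M) = j + j² (H(j, M) = j² + j = j + j²)
D(X) = X³
h(B) = -B²/2
(-33579 + h(145)) + D(H(-10, -5)) = (-33579 - ½*145²) + (-10*(1 - 10))³ = (-33579 - ½*21025) + (-10*(-9))³ = (-33579 - 21025/2) + 90³ = -88183/2 + 729000 = 1369817/2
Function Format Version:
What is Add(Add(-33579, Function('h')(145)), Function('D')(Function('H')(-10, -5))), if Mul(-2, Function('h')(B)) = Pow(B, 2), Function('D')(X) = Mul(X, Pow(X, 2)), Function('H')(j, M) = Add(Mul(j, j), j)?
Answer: Rational(1369817, 2) ≈ 6.8491e+5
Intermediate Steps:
Function('H')(j, M) = Add(j, Pow(j, 2)) (Function('H')(j, M) = Add(Pow(j, 2), j) = Add(j, Pow(j, 2)))
Function('D')(X) = Pow(X, 3)
Function('h')(B) = Mul(Rational(-1, 2), Pow(B, 2))
Add(Add(-33579, Function('h')(145)), Function('D')(Function('H')(-10, -5))) = Add(Add(-33579, Mul(Rational(-1, 2), Pow(145, 2))), Pow(Mul(-10, Add(1, -10)), 3)) = Add(Add(-33579, Mul(Rational(-1, 2), 21025)), Pow(Mul(-10, -9), 3)) = Add(Add(-33579, Rational(-21025, 2)), Pow(90, 3)) = Add(Rational(-88183, 2), 729000) = Rational(1369817, 2)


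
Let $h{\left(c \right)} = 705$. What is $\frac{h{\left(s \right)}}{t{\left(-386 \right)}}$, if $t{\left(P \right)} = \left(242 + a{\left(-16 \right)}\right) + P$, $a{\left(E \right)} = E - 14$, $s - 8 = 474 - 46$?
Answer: $- \frac{235}{58} \approx -4.0517$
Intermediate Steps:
$s = 436$ ($s = 8 + \left(474 - 46\right) = 8 + 428 = 436$)
$a{\left(E \right)} = -14 + E$
$t{\left(P \right)} = 212 + P$ ($t{\left(P \right)} = \left(242 - 30\right) + P = 212 + P$)
$\frac{h{\left(s \right)}}{t{\left(-386 \right)}} = \frac{705}{212 - 386} = \frac{705}{-174} = 705 \left(- \frac{1}{174}\right) = - \frac{235}{58}$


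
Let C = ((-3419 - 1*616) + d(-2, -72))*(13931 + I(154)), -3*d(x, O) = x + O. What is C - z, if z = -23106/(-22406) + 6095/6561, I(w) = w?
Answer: -4151850549407753/73502883 ≈ -5.6486e+7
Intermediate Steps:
d(x, O) = -O/3 - x/3 (d(x, O) = -(x + O)/3 = -(O + x)/3 = -O/3 - x/3)
C = -56485545 (C = ((-3419 - 1*616) + (-1/3*(-72) - 1/3*(-2)))*(13931 + 154) = ((-3419 - 616) + (24 + 2/3))*14085 = (-4035 + 74/3)*14085 = -12031/3*14085 = -56485545)
z = 144081518/73502883 (z = -23106*(-1/22406) + 6095*(1/6561) = 11553/11203 + 6095/6561 = 144081518/73502883 ≈ 1.9602)
C - z = -56485545 - 1*144081518/73502883 = -56485545 - 144081518/73502883 = -4151850549407753/73502883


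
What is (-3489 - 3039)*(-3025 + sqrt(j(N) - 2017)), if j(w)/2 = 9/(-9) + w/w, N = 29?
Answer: 19747200 - 6528*I*sqrt(2017) ≈ 1.9747e+7 - 2.9318e+5*I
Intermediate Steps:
j(w) = 0 (j(w) = 2*(9/(-9) + w/w) = 2*(9*(-1/9) + 1) = 2*(-1 + 1) = 2*0 = 0)
(-3489 - 3039)*(-3025 + sqrt(j(N) - 2017)) = (-3489 - 3039)*(-3025 + sqrt(0 - 2017)) = -6528*(-3025 + sqrt(-2017)) = -6528*(-3025 + I*sqrt(2017)) = 19747200 - 6528*I*sqrt(2017)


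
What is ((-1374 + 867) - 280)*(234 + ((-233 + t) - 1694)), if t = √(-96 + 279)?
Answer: 1332391 - 787*√183 ≈ 1.3217e+6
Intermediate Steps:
t = √183 ≈ 13.528
((-1374 + 867) - 280)*(234 + ((-233 + t) - 1694)) = ((-1374 + 867) - 280)*(234 + ((-233 + √183) - 1694)) = (-507 - 280)*(234 + (-1927 + √183)) = -787*(-1693 + √183) = 1332391 - 787*√183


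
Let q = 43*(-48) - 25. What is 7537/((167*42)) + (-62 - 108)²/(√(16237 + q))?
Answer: 7537/7014 + 14450*√393/1179 ≈ 244.04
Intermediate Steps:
q = -2089 (q = -2064 - 25 = -2089)
7537/((167*42)) + (-62 - 108)²/(√(16237 + q)) = 7537/((167*42)) + (-62 - 108)²/(√(16237 - 2089)) = 7537/7014 + (-170)²/(√14148) = 7537*(1/7014) + 28900/((6*√393)) = 7537/7014 + 28900*(√393/2358) = 7537/7014 + 14450*√393/1179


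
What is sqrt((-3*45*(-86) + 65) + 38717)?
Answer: 2*sqrt(12598) ≈ 224.48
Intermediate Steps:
sqrt((-3*45*(-86) + 65) + 38717) = sqrt((-135*(-86) + 65) + 38717) = sqrt((11610 + 65) + 38717) = sqrt(11675 + 38717) = sqrt(50392) = 2*sqrt(12598)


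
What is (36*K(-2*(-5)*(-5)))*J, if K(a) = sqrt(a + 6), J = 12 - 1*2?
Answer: 720*I*sqrt(11) ≈ 2388.0*I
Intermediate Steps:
J = 10 (J = 12 - 2 = 10)
K(a) = sqrt(6 + a)
(36*K(-2*(-5)*(-5)))*J = (36*sqrt(6 - 2*(-5)*(-5)))*10 = (36*sqrt(6 + 10*(-5)))*10 = (36*sqrt(6 - 50))*10 = (36*sqrt(-44))*10 = (36*(2*I*sqrt(11)))*10 = (72*I*sqrt(11))*10 = 720*I*sqrt(11)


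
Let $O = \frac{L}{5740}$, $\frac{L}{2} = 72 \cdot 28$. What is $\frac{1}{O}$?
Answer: $\frac{205}{144} \approx 1.4236$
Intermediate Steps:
$L = 4032$ ($L = 2 \cdot 72 \cdot 28 = 2 \cdot 2016 = 4032$)
$O = \frac{144}{205}$ ($O = \frac{4032}{5740} = 4032 \cdot \frac{1}{5740} = \frac{144}{205} \approx 0.70244$)
$\frac{1}{O} = \frac{1}{\frac{144}{205}} = \frac{205}{144}$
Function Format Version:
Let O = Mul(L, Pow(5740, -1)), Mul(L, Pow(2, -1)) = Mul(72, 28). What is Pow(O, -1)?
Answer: Rational(205, 144) ≈ 1.4236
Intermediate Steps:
L = 4032 (L = Mul(2, Mul(72, 28)) = Mul(2, 2016) = 4032)
O = Rational(144, 205) (O = Mul(4032, Pow(5740, -1)) = Mul(4032, Rational(1, 5740)) = Rational(144, 205) ≈ 0.70244)
Pow(O, -1) = Pow(Rational(144, 205), -1) = Rational(205, 144)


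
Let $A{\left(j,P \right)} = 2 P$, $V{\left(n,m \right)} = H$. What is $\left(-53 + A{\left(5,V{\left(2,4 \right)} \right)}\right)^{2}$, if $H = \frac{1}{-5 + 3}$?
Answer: $2916$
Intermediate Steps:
$H = - \frac{1}{2}$ ($H = \frac{1}{-2} = - \frac{1}{2} \approx -0.5$)
$V{\left(n,m \right)} = - \frac{1}{2}$
$\left(-53 + A{\left(5,V{\left(2,4 \right)} \right)}\right)^{2} = \left(-53 + 2 \left(- \frac{1}{2}\right)\right)^{2} = \left(-53 - 1\right)^{2} = \left(-54\right)^{2} = 2916$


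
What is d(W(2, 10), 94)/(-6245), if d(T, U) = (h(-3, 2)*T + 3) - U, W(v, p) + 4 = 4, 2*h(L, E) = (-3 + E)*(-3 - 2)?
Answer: 91/6245 ≈ 0.014572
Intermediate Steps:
h(L, E) = 15/2 - 5*E/2 (h(L, E) = ((-3 + E)*(-3 - 2))/2 = ((-3 + E)*(-5))/2 = (15 - 5*E)/2 = 15/2 - 5*E/2)
W(v, p) = 0 (W(v, p) = -4 + 4 = 0)
d(T, U) = 3 - U + 5*T/2 (d(T, U) = ((15/2 - 5/2*2)*T + 3) - U = ((15/2 - 5)*T + 3) - U = (5*T/2 + 3) - U = (3 + 5*T/2) - U = 3 - U + 5*T/2)
d(W(2, 10), 94)/(-6245) = (3 - 1*94 + (5/2)*0)/(-6245) = (3 - 94 + 0)*(-1/6245) = -91*(-1/6245) = 91/6245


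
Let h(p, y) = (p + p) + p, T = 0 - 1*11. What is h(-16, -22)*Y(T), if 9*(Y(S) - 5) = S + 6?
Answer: -640/3 ≈ -213.33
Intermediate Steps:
T = -11 (T = 0 - 11 = -11)
Y(S) = 17/3 + S/9 (Y(S) = 5 + (S + 6)/9 = 5 + (6 + S)/9 = 5 + (2/3 + S/9) = 17/3 + S/9)
h(p, y) = 3*p (h(p, y) = 2*p + p = 3*p)
h(-16, -22)*Y(T) = (3*(-16))*(17/3 + (1/9)*(-11)) = -48*(17/3 - 11/9) = -48*40/9 = -640/3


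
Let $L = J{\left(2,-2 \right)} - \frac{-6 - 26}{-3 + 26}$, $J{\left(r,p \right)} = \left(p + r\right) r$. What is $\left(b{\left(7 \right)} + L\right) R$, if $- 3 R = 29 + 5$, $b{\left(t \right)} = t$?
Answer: $- \frac{6562}{69} \approx -95.101$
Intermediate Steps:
$J{\left(r,p \right)} = r \left(p + r\right)$
$R = - \frac{34}{3}$ ($R = - \frac{29 + 5}{3} = \left(- \frac{1}{3}\right) 34 = - \frac{34}{3} \approx -11.333$)
$L = \frac{32}{23}$ ($L = 2 \left(-2 + 2\right) - \frac{-6 - 26}{-3 + 26} = 2 \cdot 0 - - \frac{32}{23} = 0 - \left(-32\right) \frac{1}{23} = 0 - - \frac{32}{23} = 0 + \frac{32}{23} = \frac{32}{23} \approx 1.3913$)
$\left(b{\left(7 \right)} + L\right) R = \left(7 + \frac{32}{23}\right) \left(- \frac{34}{3}\right) = \frac{193}{23} \left(- \frac{34}{3}\right) = - \frac{6562}{69}$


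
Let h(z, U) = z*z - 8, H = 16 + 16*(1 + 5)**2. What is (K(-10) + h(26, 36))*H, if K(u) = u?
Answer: 389536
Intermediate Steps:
H = 592 (H = 16 + 16*6**2 = 16 + 16*36 = 16 + 576 = 592)
h(z, U) = -8 + z**2 (h(z, U) = z**2 - 8 = -8 + z**2)
(K(-10) + h(26, 36))*H = (-10 + (-8 + 26**2))*592 = (-10 + (-8 + 676))*592 = (-10 + 668)*592 = 658*592 = 389536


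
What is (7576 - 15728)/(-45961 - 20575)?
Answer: 1019/8317 ≈ 0.12252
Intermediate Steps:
(7576 - 15728)/(-45961 - 20575) = -8152/(-66536) = -8152*(-1/66536) = 1019/8317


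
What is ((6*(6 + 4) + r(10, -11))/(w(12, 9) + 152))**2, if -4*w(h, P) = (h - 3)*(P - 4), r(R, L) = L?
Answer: 38416/316969 ≈ 0.12120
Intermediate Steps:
w(h, P) = -(-4 + P)*(-3 + h)/4 (w(h, P) = -(h - 3)*(P - 4)/4 = -(-3 + h)*(-4 + P)/4 = -(-4 + P)*(-3 + h)/4)
((6*(6 + 4) + r(10, -11))/(w(12, 9) + 152))**2 = ((6*(6 + 4) - 11)/((-3 + 12 + (3/4)*9 - 1/4*9*12) + 152))**2 = ((6*10 - 11)/((-3 + 12 + 27/4 - 27) + 152))**2 = ((60 - 11)/(-45/4 + 152))**2 = (49/(563/4))**2 = (49*(4/563))**2 = (196/563)**2 = 38416/316969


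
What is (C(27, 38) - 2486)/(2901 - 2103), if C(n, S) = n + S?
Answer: -807/266 ≈ -3.0338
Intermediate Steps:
C(n, S) = S + n
(C(27, 38) - 2486)/(2901 - 2103) = ((38 + 27) - 2486)/(2901 - 2103) = (65 - 2486)/798 = -2421*1/798 = -807/266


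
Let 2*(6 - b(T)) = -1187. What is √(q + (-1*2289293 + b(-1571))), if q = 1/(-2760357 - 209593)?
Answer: I*√201876567579052037/296995 ≈ 1512.8*I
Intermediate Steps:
b(T) = 1199/2 (b(T) = 6 - ½*(-1187) = 6 + 1187/2 = 1199/2)
q = -1/2969950 (q = 1/(-2969950) = -1/2969950 ≈ -3.3671e-7)
√(q + (-1*2289293 + b(-1571))) = √(-1/2969950 + (-1*2289293 + 1199/2)) = √(-1/2969950 + (-2289293 + 1199/2)) = √(-1/2969950 - 4577387/2) = √(-3398652630163/1484975) = I*√201876567579052037/296995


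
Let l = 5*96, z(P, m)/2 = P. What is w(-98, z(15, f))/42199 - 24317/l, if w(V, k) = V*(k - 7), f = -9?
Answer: -1027235003/20255520 ≈ -50.714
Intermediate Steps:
z(P, m) = 2*P
w(V, k) = V*(-7 + k)
l = 480
w(-98, z(15, f))/42199 - 24317/l = -98*(-7 + 2*15)/42199 - 24317/480 = -98*(-7 + 30)*(1/42199) - 24317*1/480 = -98*23*(1/42199) - 24317/480 = -2254*1/42199 - 24317/480 = -2254/42199 - 24317/480 = -1027235003/20255520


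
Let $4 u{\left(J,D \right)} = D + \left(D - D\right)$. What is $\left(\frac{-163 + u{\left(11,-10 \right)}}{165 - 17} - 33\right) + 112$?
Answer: $\frac{23053}{296} \approx 77.882$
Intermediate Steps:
$u{\left(J,D \right)} = \frac{D}{4}$ ($u{\left(J,D \right)} = \frac{D + \left(D - D\right)}{4} = \frac{D + 0}{4} = \frac{D}{4}$)
$\left(\frac{-163 + u{\left(11,-10 \right)}}{165 - 17} - 33\right) + 112 = \left(\frac{-163 + \frac{1}{4} \left(-10\right)}{165 - 17} - 33\right) + 112 = \left(\frac{-163 - \frac{5}{2}}{148} - 33\right) + 112 = \left(\left(- \frac{331}{2}\right) \frac{1}{148} - 33\right) + 112 = \left(- \frac{331}{296} - 33\right) + 112 = - \frac{10099}{296} + 112 = \frac{23053}{296}$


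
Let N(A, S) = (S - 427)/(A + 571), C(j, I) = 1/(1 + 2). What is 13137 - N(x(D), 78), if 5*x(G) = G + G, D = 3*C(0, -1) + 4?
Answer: 7527850/573 ≈ 13138.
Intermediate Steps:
C(j, I) = ⅓ (C(j, I) = 1/3 = ⅓)
D = 5 (D = 3*(⅓) + 4 = 1 + 4 = 5)
x(G) = 2*G/5 (x(G) = (G + G)/5 = (2*G)/5 = 2*G/5)
N(A, S) = (-427 + S)/(571 + A)
13137 - N(x(D), 78) = 13137 - (-427 + 78)/(571 + (⅖)*5) = 13137 - (-349)/(571 + 2) = 13137 - (-349)/573 = 13137 - 1*(-349/573) = 13137 + 349/573 = 7527850/573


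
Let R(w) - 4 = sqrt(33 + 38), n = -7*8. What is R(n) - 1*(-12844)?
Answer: 12848 + sqrt(71) ≈ 12856.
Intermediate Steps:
n = -56
R(w) = 4 + sqrt(71) (R(w) = 4 + sqrt(33 + 38) = 4 + sqrt(71))
R(n) - 1*(-12844) = (4 + sqrt(71)) - 1*(-12844) = (4 + sqrt(71)) + 12844 = 12848 + sqrt(71)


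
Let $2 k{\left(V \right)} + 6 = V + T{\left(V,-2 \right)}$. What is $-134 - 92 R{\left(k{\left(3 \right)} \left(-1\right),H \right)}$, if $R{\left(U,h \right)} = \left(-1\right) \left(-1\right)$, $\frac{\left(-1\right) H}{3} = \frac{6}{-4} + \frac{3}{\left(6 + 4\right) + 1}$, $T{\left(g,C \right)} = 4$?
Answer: $-226$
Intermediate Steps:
$H = \frac{81}{22}$ ($H = - 3 \left(\frac{6}{-4} + \frac{3}{\left(6 + 4\right) + 1}\right) = - 3 \left(6 \left(- \frac{1}{4}\right) + \frac{3}{10 + 1}\right) = - 3 \left(- \frac{3}{2} + \frac{3}{11}\right) = \left(-3\right) \left(- \frac{27}{22}\right) = \frac{81}{22} \approx 3.6818$)
$k{\left(V \right)} = -1 + \frac{V}{2}$ ($k{\left(V \right)} = -3 + \frac{V + 4}{2} = -3 + \frac{4 + V}{2} = -3 + \left(2 + \frac{V}{2}\right) = -1 + \frac{V}{2}$)
$R{\left(U,h \right)} = 1$
$-134 - 92 R{\left(k{\left(3 \right)} \left(-1\right),H \right)} = -134 - 92 = -226$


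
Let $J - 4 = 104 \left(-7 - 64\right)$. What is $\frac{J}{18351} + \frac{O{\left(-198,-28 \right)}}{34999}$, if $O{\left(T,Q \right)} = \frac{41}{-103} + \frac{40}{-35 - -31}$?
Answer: $- \frac{2958199309}{7350384983} \approx -0.40245$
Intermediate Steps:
$O{\left(T,Q \right)} = - \frac{1071}{103}$ ($O{\left(T,Q \right)} = 41 \left(- \frac{1}{103}\right) + \frac{40}{-35 + 31} = - \frac{41}{103} + \frac{40}{-4} = - \frac{41}{103} + 40 \left(- \frac{1}{4}\right) = - \frac{41}{103} - 10 = - \frac{1071}{103}$)
$J = -7380$ ($J = 4 + 104 \left(-7 - 64\right) = 4 + 104 \left(-71\right) = 4 - 7384 = -7380$)
$\frac{J}{18351} + \frac{O{\left(-198,-28 \right)}}{34999} = - \frac{7380}{18351} - \frac{1071}{103 \cdot 34999} = \left(-7380\right) \frac{1}{18351} - \frac{1071}{3604897} = - \frac{820}{2039} - \frac{1071}{3604897} = - \frac{2958199309}{7350384983}$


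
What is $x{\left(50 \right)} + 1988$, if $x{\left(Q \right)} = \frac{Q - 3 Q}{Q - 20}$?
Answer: $\frac{5954}{3} \approx 1984.7$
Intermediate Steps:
$x{\left(Q \right)} = - \frac{2 Q}{-20 + Q}$ ($x{\left(Q \right)} = \frac{\left(-2\right) Q}{-20 + Q} = - \frac{2 Q}{-20 + Q}$)
$x{\left(50 \right)} + 1988 = \left(-2\right) 50 \frac{1}{-20 + 50} + 1988 = \left(-2\right) 50 \cdot \frac{1}{30} + 1988 = - \frac{10}{3} + 1988 = \frac{5954}{3}$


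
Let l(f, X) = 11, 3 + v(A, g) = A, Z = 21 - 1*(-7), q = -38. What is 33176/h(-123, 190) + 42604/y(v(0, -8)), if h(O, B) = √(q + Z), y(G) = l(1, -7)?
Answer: 42604/11 - 16588*I*√10/5 ≈ 3873.1 - 10491.0*I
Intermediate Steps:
Z = 28 (Z = 21 + 7 = 28)
v(A, g) = -3 + A
y(G) = 11
h(O, B) = I*√10 (h(O, B) = √(-38 + 28) = √(-10) = I*√10)
33176/h(-123, 190) + 42604/y(v(0, -8)) = 33176/((I*√10)) + 42604/11 = 33176*(-I*√10/10) + 42604*(1/11) = -16588*I*√10/5 + 42604/11 = 42604/11 - 16588*I*√10/5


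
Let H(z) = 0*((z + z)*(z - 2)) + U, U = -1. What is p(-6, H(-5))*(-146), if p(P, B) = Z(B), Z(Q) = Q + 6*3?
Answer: -2482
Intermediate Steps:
Z(Q) = 18 + Q (Z(Q) = Q + 18 = 18 + Q)
H(z) = -1 (H(z) = 0*((z + z)*(z - 2)) - 1 = 0*((2*z)*(-2 + z)) - 1 = 0*(2*z*(-2 + z)) - 1 = 0 - 1 = -1)
p(P, B) = 18 + B
p(-6, H(-5))*(-146) = (18 - 1)*(-146) = 17*(-146) = -2482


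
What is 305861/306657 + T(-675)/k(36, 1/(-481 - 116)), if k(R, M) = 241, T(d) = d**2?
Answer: 139794308126/73904337 ≈ 1891.6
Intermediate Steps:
305861/306657 + T(-675)/k(36, 1/(-481 - 116)) = 305861/306657 + (-675)**2/241 = 305861*(1/306657) + 455625*(1/241) = 305861/306657 + 455625/241 = 139794308126/73904337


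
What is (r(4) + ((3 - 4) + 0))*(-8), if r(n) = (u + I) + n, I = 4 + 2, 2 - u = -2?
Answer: -104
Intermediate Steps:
u = 4 (u = 2 - 1*(-2) = 2 + 2 = 4)
I = 6
r(n) = 10 + n (r(n) = (4 + 6) + n = 10 + n)
(r(4) + ((3 - 4) + 0))*(-8) = ((10 + 4) + ((3 - 4) + 0))*(-8) = (14 + (-1 + 0))*(-8) = (14 - 1)*(-8) = 13*(-8) = -104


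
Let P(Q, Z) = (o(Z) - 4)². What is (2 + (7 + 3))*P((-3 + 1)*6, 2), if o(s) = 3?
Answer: 12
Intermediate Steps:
P(Q, Z) = 1 (P(Q, Z) = (3 - 4)² = (-1)² = 1)
(2 + (7 + 3))*P((-3 + 1)*6, 2) = (2 + (7 + 3))*1 = (2 + 10)*1 = 12*1 = 12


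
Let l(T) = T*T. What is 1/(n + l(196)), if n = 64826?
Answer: 1/103242 ≈ 9.6860e-6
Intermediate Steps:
l(T) = T²
1/(n + l(196)) = 1/(64826 + 196²) = 1/(64826 + 38416) = 1/103242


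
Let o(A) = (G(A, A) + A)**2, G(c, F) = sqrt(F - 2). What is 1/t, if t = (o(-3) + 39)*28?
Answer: I/(28*(6*sqrt(5) + 43*I)) ≈ 0.00075688 + 0.00023615*I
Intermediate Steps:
G(c, F) = sqrt(-2 + F)
o(A) = (A + sqrt(-2 + A))**2 (o(A) = (sqrt(-2 + A) + A)**2 = (A + sqrt(-2 + A))**2)
t = 1092 + 28*(-3 + I*sqrt(5))**2 (t = ((-3 + sqrt(-2 - 3))**2 + 39)*28 = ((-3 + sqrt(-5))**2 + 39)*28 = ((-3 + I*sqrt(5))**2 + 39)*28 = (39 + (-3 + I*sqrt(5))**2)*28 = 1092 + 28*(-3 + I*sqrt(5))**2 ≈ 1204.0 - 375.66*I)
1/t = 1/(1204 - 168*I*sqrt(5))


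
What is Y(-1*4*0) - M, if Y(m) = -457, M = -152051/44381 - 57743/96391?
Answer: -1937794499723/4277928971 ≈ -452.98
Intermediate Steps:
M = -17219040024/4277928971 (M = -152051*1/44381 - 57743*1/96391 = -152051/44381 - 57743/96391 = -17219040024/4277928971 ≈ -4.0251)
Y(-1*4*0) - M = -457 - 1*(-17219040024/4277928971) = -457 + 17219040024/4277928971 = -1937794499723/4277928971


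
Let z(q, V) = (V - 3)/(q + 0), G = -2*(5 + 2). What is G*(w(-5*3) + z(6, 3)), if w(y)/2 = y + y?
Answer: 840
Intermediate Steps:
G = -14 (G = -2*7 = -14)
z(q, V) = (-3 + V)/q
w(y) = 4*y (w(y) = 2*(y + y) = 2*(2*y) = 4*y)
G*(w(-5*3) + z(6, 3)) = -14*(4*(-5*3) + (-3 + 3)/6) = -14*(4*(-15) + (⅙)*0) = -14*(-60 + 0) = -14*(-60) = 840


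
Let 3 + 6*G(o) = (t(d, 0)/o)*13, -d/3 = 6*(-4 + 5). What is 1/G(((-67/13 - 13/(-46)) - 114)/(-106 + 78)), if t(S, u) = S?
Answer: -6770/65577 ≈ -0.10324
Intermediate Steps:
d = -18 (d = -18*(-4 + 5) = -18 ≈ -18.000)
G(o) = -1/2 - 39/o (G(o) = -1/2 + (-18/o*13)/6 = -1/2 + (-234/o)/6 = -1/2 - 39/o)
1/G(((-67/13 - 13/(-46)) - 114)/(-106 + 78)) = 1/((-78 - ((-67/13 - 13/(-46)) - 114)/(-106 + 78))/(2*((((-67/13 - 13/(-46)) - 114)/(-106 + 78))))) = 1/((-78 - ((-67*1/13 - 13*(-1/46)) - 114)/(-28))/(2*((((-67*1/13 - 13*(-1/46)) - 114)/(-28))))) = 1/((-78 - ((-67/13 + 13/46) - 114)*(-1)/28)/(2*((((-67/13 + 13/46) - 114)*(-1/28))))) = 1/((-78 - (-2913/598 - 114)*(-1)/28)/(2*(((-2913/598 - 114)*(-1/28))))) = 1/((-78 - (-71085)*(-1)/(598*28))/(2*((-71085/598*(-1/28))))) = 1/((-78 - 1*10155/2392)/(2*(10155/2392))) = 1/((1/2)*(2392/10155)*(-78 - 10155/2392)) = 1/((1/2)*(2392/10155)*(-196731/2392)) = 1/(-65577/6770) = -6770/65577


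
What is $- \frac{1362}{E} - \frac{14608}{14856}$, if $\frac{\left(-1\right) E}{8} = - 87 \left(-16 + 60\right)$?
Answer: $- \frac{9741443}{9478128} \approx -1.0278$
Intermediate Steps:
$E = 30624$ ($E = - 8 \left(- 87 \left(-16 + 60\right)\right) = - 8 \left(\left(-87\right) 44\right) = \left(-8\right) \left(-3828\right) = 30624$)
$- \frac{1362}{E} - \frac{14608}{14856} = - \frac{1362}{30624} - \frac{14608}{14856} = \left(-1362\right) \frac{1}{30624} - \frac{1826}{1857} = - \frac{227}{5104} - \frac{1826}{1857} = - \frac{9741443}{9478128}$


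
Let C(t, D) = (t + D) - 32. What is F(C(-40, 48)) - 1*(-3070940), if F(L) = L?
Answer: 3070916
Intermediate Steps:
C(t, D) = -32 + D + t (C(t, D) = (D + t) - 32 = -32 + D + t)
F(C(-40, 48)) - 1*(-3070940) = (-32 + 48 - 40) - 1*(-3070940) = -24 + 3070940 = 3070916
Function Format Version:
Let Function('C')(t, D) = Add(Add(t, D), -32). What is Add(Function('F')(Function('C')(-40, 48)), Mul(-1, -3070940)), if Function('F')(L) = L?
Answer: 3070916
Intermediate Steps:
Function('C')(t, D) = Add(-32, D, t) (Function('C')(t, D) = Add(Add(D, t), -32) = Add(-32, D, t))
Add(Function('F')(Function('C')(-40, 48)), Mul(-1, -3070940)) = Add(Add(-32, 48, -40), Mul(-1, -3070940)) = Add(-24, 3070940) = 3070916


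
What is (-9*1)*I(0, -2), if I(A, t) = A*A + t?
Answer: 18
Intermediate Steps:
I(A, t) = t + A**2 (I(A, t) = A**2 + t = t + A**2)
(-9*1)*I(0, -2) = (-9*1)*(-2 + 0**2) = -9*(-2 + 0) = -9*(-2) = 18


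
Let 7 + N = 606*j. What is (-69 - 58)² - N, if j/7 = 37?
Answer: -140818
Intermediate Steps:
j = 259 (j = 7*37 = 259)
N = 156947 (N = -7 + 606*259 = -7 + 156954 = 156947)
(-69 - 58)² - N = (-69 - 58)² - 1*156947 = (-127)² - 156947 = 16129 - 156947 = -140818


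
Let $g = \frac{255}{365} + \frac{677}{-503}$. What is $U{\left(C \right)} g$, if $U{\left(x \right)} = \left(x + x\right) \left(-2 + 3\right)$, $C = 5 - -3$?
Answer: $- \frac{380288}{36719} \approx -10.357$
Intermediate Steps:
$C = 8$ ($C = 5 + 3 = 8$)
$U{\left(x \right)} = 2 x$ ($U{\left(x \right)} = 2 x 1 = 2 x$)
$g = - \frac{23768}{36719}$ ($g = 255 \cdot \frac{1}{365} + 677 \left(- \frac{1}{503}\right) = \frac{51}{73} - \frac{677}{503} = - \frac{23768}{36719} \approx -0.64729$)
$U{\left(C \right)} g = 2 \cdot 8 \left(- \frac{23768}{36719}\right) = 16 \left(- \frac{23768}{36719}\right) = - \frac{380288}{36719}$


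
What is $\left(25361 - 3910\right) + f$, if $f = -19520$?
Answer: $1931$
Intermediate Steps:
$\left(25361 - 3910\right) + f = \left(25361 - 3910\right) - 19520 = 21451 - 19520 = 1931$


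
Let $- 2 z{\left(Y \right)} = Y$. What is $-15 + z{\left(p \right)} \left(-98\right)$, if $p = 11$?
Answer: $524$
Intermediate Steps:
$z{\left(Y \right)} = - \frac{Y}{2}$
$-15 + z{\left(p \right)} \left(-98\right) = -15 + \left(- \frac{1}{2}\right) 11 \left(-98\right) = -15 - -539 = -15 + 539 = 524$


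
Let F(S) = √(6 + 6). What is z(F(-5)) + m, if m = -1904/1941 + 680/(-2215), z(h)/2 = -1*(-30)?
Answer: 50484332/859863 ≈ 58.712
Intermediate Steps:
F(S) = 2*√3 (F(S) = √12 = 2*√3)
z(h) = 60 (z(h) = 2*(-1*(-30)) = 2*30 = 60)
m = -1107448/859863 (m = -1904*1/1941 + 680*(-1/2215) = -1904/1941 - 136/443 = -1107448/859863 ≈ -1.2879)
z(F(-5)) + m = 60 - 1107448/859863 = 50484332/859863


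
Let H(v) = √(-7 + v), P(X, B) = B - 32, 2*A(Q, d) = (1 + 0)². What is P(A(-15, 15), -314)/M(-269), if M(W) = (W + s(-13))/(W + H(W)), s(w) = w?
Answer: -46537/141 + 346*I*√69/141 ≈ -330.05 + 20.384*I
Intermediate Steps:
A(Q, d) = ½ (A(Q, d) = (1 + 0)²/2 = (½)*1² = (½)*1 = ½)
P(X, B) = -32 + B
M(W) = (-13 + W)/(W + √(-7 + W)) (M(W) = (W - 13)/(W + √(-7 + W)) = (-13 + W)/(W + √(-7 + W)))
P(A(-15, 15), -314)/M(-269) = (-32 - 314)/(((-13 - 269)/(-269 + √(-7 - 269)))) = -(46537/141 - 346*I*√69/141) = -346*(269/282 - I*√69/141) = -46537/141 + 346*I*√69/141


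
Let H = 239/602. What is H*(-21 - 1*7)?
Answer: -478/43 ≈ -11.116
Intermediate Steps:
H = 239/602 (H = 239*(1/602) = 239/602 ≈ 0.39701)
H*(-21 - 1*7) = 239*(-21 - 1*7)/602 = 239*(-21 - 7)/602 = (239/602)*(-28) = -478/43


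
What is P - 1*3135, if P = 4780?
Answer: 1645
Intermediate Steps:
P - 1*3135 = 4780 - 1*3135 = 4780 - 3135 = 1645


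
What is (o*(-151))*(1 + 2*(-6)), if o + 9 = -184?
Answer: -320573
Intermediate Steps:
o = -193 (o = -9 - 184 = -193)
(o*(-151))*(1 + 2*(-6)) = (-193*(-151))*(1 + 2*(-6)) = 29143*(1 - 12) = 29143*(-11) = -320573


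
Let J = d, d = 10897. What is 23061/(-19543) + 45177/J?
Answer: 631598394/212960071 ≈ 2.9658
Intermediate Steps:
J = 10897
23061/(-19543) + 45177/J = 23061/(-19543) + 45177/10897 = 23061*(-1/19543) + 45177*(1/10897) = -23061/19543 + 45177/10897 = 631598394/212960071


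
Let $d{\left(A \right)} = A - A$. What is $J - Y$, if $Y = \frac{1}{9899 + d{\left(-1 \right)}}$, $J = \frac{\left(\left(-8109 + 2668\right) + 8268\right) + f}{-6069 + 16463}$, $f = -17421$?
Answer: $- \frac{72238200}{51445103} \approx -1.4042$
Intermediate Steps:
$d{\left(A \right)} = 0$
$J = - \frac{7297}{5197}$ ($J = \frac{\left(\left(-8109 + 2668\right) + 8268\right) - 17421}{-6069 + 16463} = \frac{\left(-5441 + 8268\right) - 17421}{10394} = \left(2827 - 17421\right) \frac{1}{10394} = \left(-14594\right) \frac{1}{10394} = - \frac{7297}{5197} \approx -1.4041$)
$Y = \frac{1}{9899}$ ($Y = \frac{1}{9899 + 0} = \frac{1}{9899} \approx 0.00010102$)
$J - Y = - \frac{7297}{5197} - \frac{1}{9899} = - \frac{72238200}{51445103}$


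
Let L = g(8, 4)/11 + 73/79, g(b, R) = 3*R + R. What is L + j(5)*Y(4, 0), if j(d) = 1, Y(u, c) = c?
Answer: 2067/869 ≈ 2.3786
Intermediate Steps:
g(b, R) = 4*R
L = 2067/869 (L = (4*4)/11 + 73/79 = 16*(1/11) + 73*(1/79) = 16/11 + 73/79 = 2067/869 ≈ 2.3786)
L + j(5)*Y(4, 0) = 2067/869 + 1*0 = 2067/869 + 0 = 2067/869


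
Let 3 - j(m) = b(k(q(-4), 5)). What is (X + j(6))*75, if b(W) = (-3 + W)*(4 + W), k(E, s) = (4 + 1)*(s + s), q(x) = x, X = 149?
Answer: -178950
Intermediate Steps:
k(E, s) = 10*s (k(E, s) = 5*(2*s) = 10*s)
j(m) = -2535 (j(m) = 3 - (-12 + 10*5 + (10*5)²) = 3 - (-12 + 50 + 50²) = 3 - (-12 + 50 + 2500) = 3 - 1*2538 = 3 - 2538 = -2535)
(X + j(6))*75 = (149 - 2535)*75 = -2386*75 = -178950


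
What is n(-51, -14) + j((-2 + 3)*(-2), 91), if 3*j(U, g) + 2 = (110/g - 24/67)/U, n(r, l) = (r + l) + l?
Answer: -486592/6097 ≈ -79.808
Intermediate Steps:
n(r, l) = r + 2*l (n(r, l) = (l + r) + l = r + 2*l)
j(U, g) = -⅔ + (-24/67 + 110/g)/(3*U) (j(U, g) = -⅔ + ((110/g - 24/67)/U)/3 = -⅔ + ((-24/67 + 110/g)/U)/3 = -⅔ + (-24/67 + 110/g)/(3*U))
n(-51, -14) + j((-2 + 3)*(-2), 91) = (-51 + 2*(-14)) + (2/201)*(3685 - 12*91 - 67*(-2 + 3)*(-2)*91)/(((-2 + 3)*(-2))*91) = (-51 - 28) + (2/201)*(1/91)*(3685 - 1092 - 67*1*(-2)*91)/(1*(-2)) = -79 + (2/201)*(1/91)*(3685 - 1092 - 67*(-2)*91)/(-2) = -79 + (2/201)*(-½)*(1/91)*(3685 - 1092 + 12194) = -79 + (2/201)*(-½)*(1/91)*14787 = -79 - 4929/6097 = -486592/6097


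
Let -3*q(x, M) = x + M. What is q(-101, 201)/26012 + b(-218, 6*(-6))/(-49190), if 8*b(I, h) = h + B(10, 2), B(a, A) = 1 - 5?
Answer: -226441/191929542 ≈ -0.0011798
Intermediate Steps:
B(a, A) = -4
q(x, M) = -M/3 - x/3 (q(x, M) = -(x + M)/3 = -(M + x)/3 = -M/3 - x/3)
b(I, h) = -½ + h/8 (b(I, h) = (h - 4)/8 = (-4 + h)/8 = -½ + h/8)
q(-101, 201)/26012 + b(-218, 6*(-6))/(-49190) = (-⅓*201 - ⅓*(-101))/26012 + (-½ + (6*(-6))/8)/(-49190) = (-67 + 101/3)*(1/26012) + (-½ + (⅛)*(-36))*(-1/49190) = -100/3*1/26012 + (-½ - 9/2)*(-1/49190) = -25/19509 - 5*(-1/49190) = -25/19509 + 1/9838 = -226441/191929542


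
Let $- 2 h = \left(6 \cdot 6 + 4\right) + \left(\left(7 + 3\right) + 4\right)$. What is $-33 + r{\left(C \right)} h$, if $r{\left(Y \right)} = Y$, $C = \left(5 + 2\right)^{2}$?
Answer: $-1356$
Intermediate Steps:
$C = 49$ ($C = 7^{2} = 49$)
$h = -27$ ($h = - \frac{\left(6 \cdot 6 + 4\right) + \left(\left(7 + 3\right) + 4\right)}{2} = - \frac{\left(36 + 4\right) + \left(10 + 4\right)}{2} = - \frac{40 + 14}{2} = \left(- \frac{1}{2}\right) 54 = -27$)
$-33 + r{\left(C \right)} h = -33 + 49 \left(-27\right) = -33 - 1323 = -1356$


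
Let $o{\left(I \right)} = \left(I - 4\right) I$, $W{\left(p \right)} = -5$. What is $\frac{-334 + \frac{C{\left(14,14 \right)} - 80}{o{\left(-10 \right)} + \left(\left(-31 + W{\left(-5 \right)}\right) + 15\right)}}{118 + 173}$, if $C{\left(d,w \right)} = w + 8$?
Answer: $- \frac{13268}{11543} \approx -1.1494$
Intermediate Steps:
$o{\left(I \right)} = I \left(-4 + I\right)$ ($o{\left(I \right)} = \left(-4 + I\right) I = I \left(-4 + I\right)$)
$C{\left(d,w \right)} = 8 + w$
$\frac{-334 + \frac{C{\left(14,14 \right)} - 80}{o{\left(-10 \right)} + \left(\left(-31 + W{\left(-5 \right)}\right) + 15\right)}}{118 + 173} = \frac{-334 + \frac{\left(8 + 14\right) - 80}{- 10 \left(-4 - 10\right) + \left(\left(-31 - 5\right) + 15\right)}}{118 + 173} = \frac{-334 + \frac{22 - 80}{\left(-10\right) \left(-14\right) + \left(-36 + 15\right)}}{291} = \left(-334 - \frac{58}{140 - 21}\right) \frac{1}{291} = \left(-334 - \frac{58}{119}\right) \frac{1}{291} = \left(- \frac{39804}{119}\right) \frac{1}{291} = - \frac{13268}{11543}$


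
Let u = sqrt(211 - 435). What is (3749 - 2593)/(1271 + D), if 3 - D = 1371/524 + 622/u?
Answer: 2824847770640/3110123372337 - 24678616304*I*sqrt(14)/3110123372337 ≈ 0.90828 - 0.02969*I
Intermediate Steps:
u = 4*I*sqrt(14) (u = sqrt(-224) = 4*I*sqrt(14) ≈ 14.967*I)
D = 201/524 + 311*I*sqrt(14)/28 (D = 3 - (1371/524 + 622/((4*I*sqrt(14)))) = 3 - (1371*(1/524) + 622*(-I*sqrt(14)/56)) = 3 - (1371/524 - 311*I*sqrt(14)/28) = 3 + (-1371/524 + 311*I*sqrt(14)/28) = 201/524 + 311*I*sqrt(14)/28 ≈ 0.38359 + 41.559*I)
(3749 - 2593)/(1271 + D) = (3749 - 2593)/(1271 + (201/524 + 311*I*sqrt(14)/28)) = 1156/(666205/524 + 311*I*sqrt(14)/28)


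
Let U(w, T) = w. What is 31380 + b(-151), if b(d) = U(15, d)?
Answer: 31395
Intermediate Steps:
b(d) = 15
31380 + b(-151) = 31380 + 15 = 31395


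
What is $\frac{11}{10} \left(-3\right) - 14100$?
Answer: $- \frac{141033}{10} \approx -14103.0$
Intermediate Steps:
$\frac{11}{10} \left(-3\right) - 14100 = - \frac{33}{10} - 14100 = - \frac{141033}{10}$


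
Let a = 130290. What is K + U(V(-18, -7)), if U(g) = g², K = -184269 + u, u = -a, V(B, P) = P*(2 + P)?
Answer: -313334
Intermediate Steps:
u = -130290 (u = -1*130290 = -130290)
K = -314559 (K = -184269 - 130290 = -314559)
K + U(V(-18, -7)) = -314559 + (-7*(2 - 7))² = -314559 + (-7*(-5))² = -314559 + 35² = -314559 + 1225 = -313334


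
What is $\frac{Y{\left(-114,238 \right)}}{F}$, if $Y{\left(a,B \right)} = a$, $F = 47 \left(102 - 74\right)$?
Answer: $- \frac{57}{658} \approx -0.086626$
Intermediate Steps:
$F = 1316$ ($F = 47 \cdot 28 = 1316$)
$\frac{Y{\left(-114,238 \right)}}{F} = - \frac{114}{1316} = \left(-114\right) \frac{1}{1316} = - \frac{57}{658}$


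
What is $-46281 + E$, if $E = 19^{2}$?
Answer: $-45920$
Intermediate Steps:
$E = 361$
$-46281 + E = -46281 + 361 = -45920$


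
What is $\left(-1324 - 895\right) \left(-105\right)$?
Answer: $232995$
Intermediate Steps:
$\left(-1324 - 895\right) \left(-105\right) = \left(-2219\right) \left(-105\right) = 232995$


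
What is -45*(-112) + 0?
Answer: 5040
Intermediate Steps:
-45*(-112) + 0 = 5040 + 0 = 5040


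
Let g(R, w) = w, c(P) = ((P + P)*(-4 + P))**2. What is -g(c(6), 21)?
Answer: -21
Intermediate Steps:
c(P) = 4*P**2*(-4 + P)**2 (c(P) = ((2*P)*(-4 + P))**2 = (2*P*(-4 + P))**2 = 4*P**2*(-4 + P)**2)
-g(c(6), 21) = -1*21 = -21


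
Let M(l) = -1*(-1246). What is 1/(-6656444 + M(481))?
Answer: -1/6655198 ≈ -1.5026e-7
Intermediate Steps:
M(l) = 1246
1/(-6656444 + M(481)) = 1/(-6656444 + 1246) = 1/(-6655198) = -1/6655198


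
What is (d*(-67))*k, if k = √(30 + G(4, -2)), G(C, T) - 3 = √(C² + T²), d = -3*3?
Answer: 603*√(33 + 2*√5) ≈ 3691.2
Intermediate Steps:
d = -9
G(C, T) = 3 + √(C² + T²)
k = √(33 + 2*√5) (k = √(30 + (3 + √(4² + (-2)²))) = √(30 + (3 + √(16 + 4))) = √(30 + (3 + √20)) = √(30 + (3 + 2*√5)) = √(33 + 2*√5) ≈ 6.1214)
(d*(-67))*k = (-9*(-67))*√(33 + 2*√5) = 603*√(33 + 2*√5)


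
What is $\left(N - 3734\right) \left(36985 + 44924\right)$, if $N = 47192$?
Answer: $3559601322$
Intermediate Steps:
$\left(N - 3734\right) \left(36985 + 44924\right) = \left(47192 - 3734\right) \left(36985 + 44924\right) = 43458 \cdot 81909 = 3559601322$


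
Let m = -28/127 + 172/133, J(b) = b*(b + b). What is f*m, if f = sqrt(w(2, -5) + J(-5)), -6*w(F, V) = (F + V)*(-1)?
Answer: 27180*sqrt(22)/16891 ≈ 7.5475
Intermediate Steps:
w(F, V) = F/6 + V/6 (w(F, V) = -(F + V)*(-1)/6 = -(-F - V)/6 = F/6 + V/6)
J(b) = 2*b**2 (J(b) = b*(2*b) = 2*b**2)
m = 18120/16891 (m = -28*1/127 + 172*(1/133) = -28/127 + 172/133 = 18120/16891 ≈ 1.0728)
f = 3*sqrt(22)/2 (f = sqrt(((1/6)*2 + (1/6)*(-5)) + 2*(-5)**2) = sqrt((1/3 - 5/6) + 2*25) = sqrt(-1/2 + 50) = sqrt(99/2) = 3*sqrt(22)/2 ≈ 7.0356)
f*m = (3*sqrt(22)/2)*(18120/16891) = 27180*sqrt(22)/16891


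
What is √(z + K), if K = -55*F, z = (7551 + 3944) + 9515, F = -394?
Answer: 2*√10670 ≈ 206.59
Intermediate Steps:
z = 21010 (z = 11495 + 9515 = 21010)
K = 21670 (K = -55*(-394) = 21670)
√(z + K) = √(21010 + 21670) = √42680 = 2*√10670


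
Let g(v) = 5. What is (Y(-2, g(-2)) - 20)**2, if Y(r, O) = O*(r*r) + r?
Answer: 4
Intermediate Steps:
Y(r, O) = r + O*r**2 (Y(r, O) = O*r**2 + r = r + O*r**2)
(Y(-2, g(-2)) - 20)**2 = (-2*(1 + 5*(-2)) - 20)**2 = (-2*(1 - 10) - 20)**2 = (-2*(-9) - 20)**2 = (18 - 20)**2 = (-2)**2 = 4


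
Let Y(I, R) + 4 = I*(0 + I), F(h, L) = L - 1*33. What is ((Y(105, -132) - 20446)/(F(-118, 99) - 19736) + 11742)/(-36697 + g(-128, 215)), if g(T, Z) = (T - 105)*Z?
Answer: -46194913/341439728 ≈ -0.13529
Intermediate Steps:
F(h, L) = -33 + L (F(h, L) = L - 33 = -33 + L)
Y(I, R) = -4 + I**2 (Y(I, R) = -4 + I*(0 + I) = -4 + I*I = -4 + I**2)
g(T, Z) = Z*(-105 + T) (g(T, Z) = (-105 + T)*Z = Z*(-105 + T))
((Y(105, -132) - 20446)/(F(-118, 99) - 19736) + 11742)/(-36697 + g(-128, 215)) = (((-4 + 105**2) - 20446)/((-33 + 99) - 19736) + 11742)/(-36697 + 215*(-105 - 128)) = (((-4 + 11025) - 20446)/(66 - 19736) + 11742)/(-36697 + 215*(-233)) = ((11021 - 20446)/(-19670) + 11742)/(-36697 - 50095) = (-9425*(-1/19670) + 11742)/(-86792) = (1885/3934 + 11742)*(-1/86792) = (46194913/3934)*(-1/86792) = -46194913/341439728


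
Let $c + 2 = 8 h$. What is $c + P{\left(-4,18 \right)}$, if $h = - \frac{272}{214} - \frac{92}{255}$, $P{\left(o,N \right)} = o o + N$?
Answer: $\frac{516928}{27285} \approx 18.945$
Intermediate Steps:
$P{\left(o,N \right)} = N + o^{2}$ ($P{\left(o,N \right)} = o^{2} + N = N + o^{2}$)
$h = - \frac{44524}{27285}$ ($h = \left(-272\right) \frac{1}{214} - \frac{92}{255} = - \frac{136}{107} - \frac{92}{255} = - \frac{44524}{27285} \approx -1.6318$)
$c = - \frac{410762}{27285}$ ($c = -2 + 8 \left(- \frac{44524}{27285}\right) = -2 - \frac{356192}{27285} = - \frac{410762}{27285} \approx -15.055$)
$c + P{\left(-4,18 \right)} = - \frac{410762}{27285} + \left(18 + \left(-4\right)^{2}\right) = - \frac{410762}{27285} + \left(18 + 16\right) = - \frac{410762}{27285} + 34 = \frac{516928}{27285}$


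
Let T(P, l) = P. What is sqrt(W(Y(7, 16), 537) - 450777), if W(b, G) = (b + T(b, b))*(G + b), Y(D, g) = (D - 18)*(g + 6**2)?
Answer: I*sqrt(410737) ≈ 640.89*I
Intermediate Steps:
Y(D, g) = (-18 + D)*(36 + g) (Y(D, g) = (-18 + D)*(g + 36) = (-18 + D)*(36 + g))
W(b, G) = 2*b*(G + b) (W(b, G) = (b + b)*(G + b) = (2*b)*(G + b) = 2*b*(G + b))
sqrt(W(Y(7, 16), 537) - 450777) = sqrt(2*(-648 - 18*16 + 36*7 + 7*16)*(537 + (-648 - 18*16 + 36*7 + 7*16)) - 450777) = sqrt(2*(-648 - 288 + 252 + 112)*(537 + (-648 - 288 + 252 + 112)) - 450777) = sqrt(2*(-572)*(537 - 572) - 450777) = sqrt(2*(-572)*(-35) - 450777) = sqrt(40040 - 450777) = sqrt(-410737) = I*sqrt(410737)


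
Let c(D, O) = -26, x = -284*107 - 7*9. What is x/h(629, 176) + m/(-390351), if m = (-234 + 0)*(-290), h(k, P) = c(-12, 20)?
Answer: 304738819/260234 ≈ 1171.0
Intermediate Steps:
x = -30451 (x = -30388 - 63 = -30451)
h(k, P) = -26
m = 67860 (m = -234*(-290) = 67860)
x/h(629, 176) + m/(-390351) = -30451/(-26) + 67860/(-390351) = -30451*(-1/26) + 67860*(-1/390351) = 30451/26 - 1740/10009 = 304738819/260234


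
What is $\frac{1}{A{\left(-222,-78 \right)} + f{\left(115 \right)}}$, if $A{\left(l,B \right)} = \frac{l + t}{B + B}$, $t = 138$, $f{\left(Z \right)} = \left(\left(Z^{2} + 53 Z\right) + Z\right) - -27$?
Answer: $\frac{13}{253013} \approx 5.1381 \cdot 10^{-5}$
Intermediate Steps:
$f{\left(Z \right)} = 27 + Z^{2} + 54 Z$ ($f{\left(Z \right)} = \left(Z^{2} + 54 Z\right) + 27 = 27 + Z^{2} + 54 Z$)
$A{\left(l,B \right)} = \frac{138 + l}{2 B}$ ($A{\left(l,B \right)} = \frac{l + 138}{B + B} = \frac{138 + l}{2 B}$)
$\frac{1}{A{\left(-222,-78 \right)} + f{\left(115 \right)}} = \frac{1}{\frac{138 - 222}{2 \left(-78\right)} + \left(27 + 115^{2} + 54 \cdot 115\right)} = \frac{1}{\frac{1}{2} \left(- \frac{1}{78}\right) \left(-84\right) + \left(27 + 13225 + 6210\right)} = \frac{1}{\frac{7}{13} + 19462} = \frac{1}{\frac{253013}{13}} = \frac{13}{253013}$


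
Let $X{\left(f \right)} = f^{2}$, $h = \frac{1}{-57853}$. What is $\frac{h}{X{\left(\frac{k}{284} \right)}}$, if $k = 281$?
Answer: $- \frac{80656}{4568130733} \approx -1.7656 \cdot 10^{-5}$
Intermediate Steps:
$h = - \frac{1}{57853} \approx -1.7285 \cdot 10^{-5}$
$\frac{h}{X{\left(\frac{k}{284} \right)}} = - \frac{1}{57853 \left(\frac{281}{284}\right)^{2}} = - \frac{1}{57853 \cdot \frac{78961}{80656}} = \left(- \frac{1}{57853}\right) \frac{80656}{78961} = - \frac{80656}{4568130733}$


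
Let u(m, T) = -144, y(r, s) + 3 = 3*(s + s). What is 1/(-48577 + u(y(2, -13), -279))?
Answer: -1/48721 ≈ -2.0525e-5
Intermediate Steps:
y(r, s) = -3 + 6*s (y(r, s) = -3 + 3*(s + s) = -3 + 3*(2*s) = -3 + 6*s)
1/(-48577 + u(y(2, -13), -279)) = 1/(-48577 - 144) = 1/(-48721) = -1/48721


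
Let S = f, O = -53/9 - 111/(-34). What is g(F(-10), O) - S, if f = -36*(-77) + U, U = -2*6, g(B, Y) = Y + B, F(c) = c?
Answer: -848423/306 ≈ -2772.6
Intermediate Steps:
O = -803/306 (O = -53*⅑ - 111*(-1/34) = -53/9 + 111/34 = -803/306 ≈ -2.6242)
g(B, Y) = B + Y
U = -12
f = 2760 (f = -36*(-77) - 12 = 2772 - 12 = 2760)
S = 2760
g(F(-10), O) - S = (-10 - 803/306) - 1*2760 = -3863/306 - 2760 = -848423/306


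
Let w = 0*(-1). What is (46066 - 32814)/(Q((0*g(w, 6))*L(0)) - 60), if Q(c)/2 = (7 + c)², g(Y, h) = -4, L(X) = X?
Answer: 6626/19 ≈ 348.74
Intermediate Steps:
w = 0
Q(c) = 2*(7 + c)²
(46066 - 32814)/(Q((0*g(w, 6))*L(0)) - 60) = (46066 - 32814)/(2*(7 + (0*(-4))*0)² - 60) = 13252/(2*(7 + 0*0)² - 60) = 13252/(2*(7 + 0)² - 60) = 13252/(2*7² - 60) = 13252/(2*49 - 60) = 13252/(98 - 60) = 13252/38 = 13252*(1/38) = 6626/19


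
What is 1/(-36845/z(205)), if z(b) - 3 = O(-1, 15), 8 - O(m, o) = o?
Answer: 4/36845 ≈ 0.00010856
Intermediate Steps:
O(m, o) = 8 - o
z(b) = -4 (z(b) = 3 + (8 - 1*15) = 3 + (8 - 15) = 3 - 7 = -4)
1/(-36845/z(205)) = 1/(-36845/(-4)) = 1/(-36845*(-¼)) = 1/(36845/4) = 4/36845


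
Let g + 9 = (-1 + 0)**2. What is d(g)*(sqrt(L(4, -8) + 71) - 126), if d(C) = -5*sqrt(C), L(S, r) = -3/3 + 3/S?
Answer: 5*I*sqrt(2)*(252 - sqrt(283)) ≈ 1663.0*I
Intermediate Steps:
L(S, r) = -1 + 3/S (L(S, r) = -3*1/3 + 3/S = -1 + 3/S)
g = -8 (g = -9 + (-1 + 0)**2 = -9 + (-1)**2 = -9 + 1 = -8)
d(g)*(sqrt(L(4, -8) + 71) - 126) = (-10*I*sqrt(2))*(sqrt((3 - 1*4)/4 + 71) - 126) = (-10*I*sqrt(2))*(sqrt((3 - 4)/4 + 71) - 126) = (-10*I*sqrt(2))*(sqrt((1/4)*(-1) + 71) - 126) = (-10*I*sqrt(2))*(sqrt(-1/4 + 71) - 126) = (-10*I*sqrt(2))*(sqrt(283/4) - 126) = (-10*I*sqrt(2))*(sqrt(283)/2 - 126) = (-10*I*sqrt(2))*(-126 + sqrt(283)/2) = -10*I*sqrt(2)*(-126 + sqrt(283)/2)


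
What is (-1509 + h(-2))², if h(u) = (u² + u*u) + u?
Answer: 2259009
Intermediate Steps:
h(u) = u + 2*u² (h(u) = (u² + u²) + u = 2*u² + u = u + 2*u²)
(-1509 + h(-2))² = (-1509 - 2*(1 + 2*(-2)))² = (-1509 - 2*(1 - 4))² = (-1509 - 2*(-3))² = (-1509 + 6)² = (-1503)² = 2259009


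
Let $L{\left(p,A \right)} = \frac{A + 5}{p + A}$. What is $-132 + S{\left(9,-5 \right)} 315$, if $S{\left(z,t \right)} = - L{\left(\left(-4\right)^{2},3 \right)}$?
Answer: $- \frac{5028}{19} \approx -264.63$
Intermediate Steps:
$L{\left(p,A \right)} = \frac{5 + A}{A + p}$
$S{\left(z,t \right)} = - \frac{8}{19}$ ($S{\left(z,t \right)} = - \frac{5 + 3}{3 + \left(-4\right)^{2}} = - \frac{8}{3 + 16} = - \frac{8}{19}$)
$-132 + S{\left(9,-5 \right)} 315 = -132 - \frac{2520}{19} = - \frac{5028}{19}$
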